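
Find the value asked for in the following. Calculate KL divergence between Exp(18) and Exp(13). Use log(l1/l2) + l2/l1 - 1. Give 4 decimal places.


KL divergence for exponential family:
KL = log(l1/l2) + l2/l1 - 1.
log(18/13) = 0.325422.
13/18 = 0.722222.
KL = 0.325422 + 0.722222 - 1 = 0.0476

0.0476


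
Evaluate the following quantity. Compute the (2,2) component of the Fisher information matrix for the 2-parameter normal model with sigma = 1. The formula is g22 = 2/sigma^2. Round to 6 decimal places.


For the 2-parameter normal family, the Fisher metric has:
  g11 = 1/sigma^2, g22 = 2/sigma^2.
sigma = 1, sigma^2 = 1.
g22 = 2.000000

2.000000


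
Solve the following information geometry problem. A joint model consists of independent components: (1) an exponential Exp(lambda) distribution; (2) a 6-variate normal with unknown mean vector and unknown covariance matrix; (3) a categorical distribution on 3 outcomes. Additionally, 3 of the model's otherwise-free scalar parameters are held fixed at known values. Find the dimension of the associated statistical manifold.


The dimension of a statistical manifold equals the number of free
(independent) real parameters of the model. For a product of independent
blocks the parameter counts add.
- exponential (lambda): 1.
- 6-variate normal: 6 (mean) + 6*7/2 = 21 (symmetric covariance) = 27.
- categorical on 3 outcomes (probabilities sum to 1): 3-1 = 2.
Total = 1 + 27 + 2 = 30.
3 parameter(s) fixed at known values: 30 - 3 = 27.
Dimension = 27

27


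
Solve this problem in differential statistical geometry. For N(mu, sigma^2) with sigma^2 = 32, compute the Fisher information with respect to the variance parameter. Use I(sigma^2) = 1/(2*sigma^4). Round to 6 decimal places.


Fisher information for variance: I(sigma^2) = 1/(2*sigma^4).
sigma^2 = 32, so sigma^4 = 1024.
I = 1/(2*1024) = 1/2048 = 0.000488

0.000488


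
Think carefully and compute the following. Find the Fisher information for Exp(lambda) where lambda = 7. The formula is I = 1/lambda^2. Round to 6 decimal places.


Fisher information for exponential: I(lambda) = 1/lambda^2.
lambda = 7, lambda^2 = 49.
I = 1/49 = 0.020408

0.020408


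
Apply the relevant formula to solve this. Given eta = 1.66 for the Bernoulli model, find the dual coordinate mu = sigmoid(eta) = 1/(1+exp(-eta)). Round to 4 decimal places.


Dual coordinate (expectation parameter) for Bernoulli:
mu = 1/(1+exp(-eta)).
eta = 1.66.
exp(-eta) = exp(-1.66) = 0.190139.
mu = 1/(1+0.190139) = 0.8402

0.8402


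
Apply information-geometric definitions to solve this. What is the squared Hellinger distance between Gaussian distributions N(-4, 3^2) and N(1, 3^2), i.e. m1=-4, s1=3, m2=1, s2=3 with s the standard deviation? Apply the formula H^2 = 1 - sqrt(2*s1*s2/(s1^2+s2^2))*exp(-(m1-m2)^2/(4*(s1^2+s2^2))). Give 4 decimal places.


Squared Hellinger distance for Gaussians:
H^2 = 1 - sqrt(2*s1*s2/(s1^2+s2^2)) * exp(-(m1-m2)^2/(4*(s1^2+s2^2))).
s1^2 = 9, s2^2 = 9, s1^2+s2^2 = 18.
sqrt(2*3*3/(18)) = 1.0.
(m1-m2)^2 = (-5)^2 = 25.
exp(-25/(4*18)) = exp(-0.347222) = 0.706648.
H^2 = 1 - 1.0*0.706648 = 0.2934

0.2934


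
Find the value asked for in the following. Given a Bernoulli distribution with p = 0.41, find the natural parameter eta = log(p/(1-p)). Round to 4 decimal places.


Natural parameter for Bernoulli: eta = log(p/(1-p)).
p = 0.41, 1-p = 0.59.
p/(1-p) = 0.694915.
eta = log(0.694915) = -0.3640

-0.3640


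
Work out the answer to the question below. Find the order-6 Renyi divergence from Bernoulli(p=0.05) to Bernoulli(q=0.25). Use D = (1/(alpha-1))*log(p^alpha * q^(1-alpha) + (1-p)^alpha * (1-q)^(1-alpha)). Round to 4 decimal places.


Renyi divergence of order alpha between Bernoulli distributions:
D = (1/(alpha-1))*log(p^alpha * q^(1-alpha) + (1-p)^alpha * (1-q)^(1-alpha)).
alpha = 6, p = 0.05, q = 0.25.
p^alpha * q^(1-alpha) = 0.05^6 * 0.25^-5 = 1.6e-05.
(1-p)^alpha * (1-q)^(1-alpha) = 0.95^6 * 0.75^-5 = 3.097671.
sum = 1.6e-05 + 3.097671 = 3.097687.
D = (1/5)*log(3.097687) = 0.2261

0.2261


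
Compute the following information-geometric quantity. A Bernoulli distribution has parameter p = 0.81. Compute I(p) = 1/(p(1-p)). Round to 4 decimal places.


For Bernoulli(p), Fisher information is I(p) = 1/(p*(1-p)).
p = 0.81, 1-p = 0.19.
p*(1-p) = 0.1539.
I(p) = 1/0.1539 = 6.4977

6.4977


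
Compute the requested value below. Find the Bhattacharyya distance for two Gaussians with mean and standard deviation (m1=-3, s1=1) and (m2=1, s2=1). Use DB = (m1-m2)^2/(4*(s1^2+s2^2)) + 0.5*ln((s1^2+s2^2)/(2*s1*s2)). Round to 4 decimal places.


Bhattacharyya distance between two Gaussians:
DB = (m1-m2)^2/(4*(s1^2+s2^2)) + (1/2)*ln((s1^2+s2^2)/(2*s1*s2)).
(m1-m2)^2 = (-4)^2 = 16.
s1^2+s2^2 = 1 + 1 = 2.
term1 = 16/8 = 2.0.
term2 = 0.5*ln(2/2.0) = 0.0.
DB = 2.0 + 0.0 = 2.0000

2.0000


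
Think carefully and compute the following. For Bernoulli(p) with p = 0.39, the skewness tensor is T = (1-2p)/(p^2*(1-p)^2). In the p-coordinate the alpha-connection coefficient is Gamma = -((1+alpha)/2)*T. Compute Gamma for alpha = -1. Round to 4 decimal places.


Skewness (Amari-Chentsov) tensor: T = (1-2p)/(p^2*(1-p)^2).
p = 0.39, 1-2p = 0.22, p^2 = 0.1521, (1-p)^2 = 0.3721.
T = 0.22/(0.1521 * 0.3721) = 3.887172.
In the p-coordinate, Gamma^(alpha) = Gamma^(0) - (alpha/2)*T with Gamma^(0) = (1/2)*g'(p) = -T/2,
so Gamma^(alpha) = -((1+alpha)/2)*T.
alpha = -1, -(1+alpha)/2 = 0.0.
Gamma = 0.0 * 3.887172 = 0.0000

0.0000


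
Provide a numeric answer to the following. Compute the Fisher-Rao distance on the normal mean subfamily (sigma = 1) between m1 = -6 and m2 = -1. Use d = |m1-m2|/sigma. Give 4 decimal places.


On the fixed-variance normal subfamily, geodesic distance = |m1-m2|/sigma.
|-6 - -1| = 5.
sigma = 1.
d = 5/1 = 5.0000

5.0000


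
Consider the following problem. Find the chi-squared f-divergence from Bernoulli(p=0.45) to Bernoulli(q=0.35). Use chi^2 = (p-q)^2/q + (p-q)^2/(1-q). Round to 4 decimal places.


Chi-squared divergence between Bernoulli distributions:
chi^2 = (p-q)^2/q + (p-q)^2/(1-q).
p = 0.45, q = 0.35, p-q = 0.1.
(p-q)^2 = 0.01.
term1 = 0.01/0.35 = 0.028571.
term2 = 0.01/0.65 = 0.015385.
chi^2 = 0.028571 + 0.015385 = 0.0440

0.0440


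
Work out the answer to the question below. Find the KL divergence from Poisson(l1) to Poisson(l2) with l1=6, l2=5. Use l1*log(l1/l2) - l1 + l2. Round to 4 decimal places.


KL divergence for Poisson:
KL = l1*log(l1/l2) - l1 + l2.
l1 = 6, l2 = 5.
log(6/5) = 0.182322.
l1*log(l1/l2) = 6 * 0.182322 = 1.093929.
KL = 1.093929 - 6 + 5 = 0.0939

0.0939


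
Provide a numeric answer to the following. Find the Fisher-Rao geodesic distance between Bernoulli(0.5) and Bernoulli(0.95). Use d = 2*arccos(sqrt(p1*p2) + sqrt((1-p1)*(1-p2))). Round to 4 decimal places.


Geodesic distance on Bernoulli manifold:
d(p1,p2) = 2*arccos(sqrt(p1*p2) + sqrt((1-p1)*(1-p2))).
sqrt(p1*p2) = sqrt(0.5*0.95) = 0.689202.
sqrt((1-p1)*(1-p2)) = sqrt(0.5*0.05) = 0.158114.
arg = 0.689202 + 0.158114 = 0.847316.
d = 2*arccos(0.847316) = 1.1198

1.1198


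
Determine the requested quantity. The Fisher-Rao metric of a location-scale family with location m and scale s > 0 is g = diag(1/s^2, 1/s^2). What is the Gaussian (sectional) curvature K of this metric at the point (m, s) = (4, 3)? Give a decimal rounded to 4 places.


The metric has the form g = (A dm^2 + B ds^2)/s^2 with A = 1, B = 1.
Substitute u = sqrt(A/B)*m: g = B*(du^2 + ds^2)/s^2, i.e. B times the
Poincare upper half-plane metric, which has constant Gaussian curvature -1.
Scaling a 2D metric by a constant c divides the Gaussian curvature by c,
so K = -1/B = -1/(1) = -1.0000 everywhere (the point (m, s) = (4, 3) is irrelevant:
the curvature is constant).
The requested Gaussian curvature is K = -1.0000.

-1.0000


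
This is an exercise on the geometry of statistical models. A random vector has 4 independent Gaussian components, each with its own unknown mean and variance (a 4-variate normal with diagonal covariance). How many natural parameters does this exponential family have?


Exponential family dimension calculation:
Each univariate normal has two natural parameters (mu/sigma^2 and -1/(2 sigma^2)).
With 4 independent components, dim = 2 * 4 = 8.

8


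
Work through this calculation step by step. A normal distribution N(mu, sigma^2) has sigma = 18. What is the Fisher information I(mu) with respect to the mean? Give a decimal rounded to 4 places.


The Fisher information for the mean of a normal distribution is I(mu) = 1/sigma^2.
sigma = 18, so sigma^2 = 324.
I(mu) = 1/324 = 0.0031

0.0031


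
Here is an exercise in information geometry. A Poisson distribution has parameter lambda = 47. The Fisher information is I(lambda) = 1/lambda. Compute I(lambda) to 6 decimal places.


Fisher information for Poisson: I(lambda) = 1/lambda.
lambda = 47.
I(lambda) = 1/47 = 0.021277

0.021277


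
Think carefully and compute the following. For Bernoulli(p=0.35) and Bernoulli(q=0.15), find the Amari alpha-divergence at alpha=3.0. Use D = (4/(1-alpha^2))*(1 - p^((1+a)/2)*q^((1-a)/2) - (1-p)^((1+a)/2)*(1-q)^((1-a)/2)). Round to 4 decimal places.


Amari alpha-divergence:
D = (4/(1-alpha^2))*(1 - p^((1+a)/2)*q^((1-a)/2) - (1-p)^((1+a)/2)*(1-q)^((1-a)/2)).
alpha = 3.0, p = 0.35, q = 0.15.
e1 = (1+alpha)/2 = 2.0, e2 = (1-alpha)/2 = -1.0.
t1 = p^e1 * q^e2 = 0.35^2.0 * 0.15^-1.0 = 0.816667.
t2 = (1-p)^e1 * (1-q)^e2 = 0.65^2.0 * 0.85^-1.0 = 0.497059.
4/(1-alpha^2) = -0.5.
D = -0.5*(1 - 0.816667 - 0.497059) = 0.1569

0.1569


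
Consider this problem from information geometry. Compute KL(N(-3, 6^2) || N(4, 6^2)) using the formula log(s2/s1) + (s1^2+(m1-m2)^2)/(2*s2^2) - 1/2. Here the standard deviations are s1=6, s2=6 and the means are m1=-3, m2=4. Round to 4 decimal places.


KL divergence between normal distributions:
KL = log(s2/s1) + (s1^2 + (m1-m2)^2)/(2*s2^2) - 1/2.
log(6/6) = 0.0.
(6^2 + (-3-4)^2)/(2*6^2) = (36 + 49)/72 = 1.180556.
KL = 0.0 + 1.180556 - 0.5 = 0.6806

0.6806


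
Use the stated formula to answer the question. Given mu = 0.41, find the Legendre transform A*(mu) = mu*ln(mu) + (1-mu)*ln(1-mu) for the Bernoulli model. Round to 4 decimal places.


Legendre transform for Bernoulli:
A*(mu) = mu*log(mu) + (1-mu)*log(1-mu).
mu = 0.41, 1-mu = 0.59.
mu*log(mu) = 0.41*log(0.41) = -0.365555.
(1-mu)*log(1-mu) = 0.59*log(0.59) = -0.311303.
A* = -0.365555 + -0.311303 = -0.6769

-0.6769


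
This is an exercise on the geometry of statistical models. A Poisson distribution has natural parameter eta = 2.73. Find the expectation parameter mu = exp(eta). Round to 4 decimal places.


Expectation parameter for Poisson exponential family:
mu = exp(eta).
eta = 2.73.
mu = exp(2.73) = 15.3329

15.3329


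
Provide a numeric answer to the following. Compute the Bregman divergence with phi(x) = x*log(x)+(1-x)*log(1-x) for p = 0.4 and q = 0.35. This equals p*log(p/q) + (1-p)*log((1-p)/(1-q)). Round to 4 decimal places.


Bregman divergence with negative entropy generator:
D = p*log(p/q) + (1-p)*log((1-p)/(1-q)).
p = 0.4, q = 0.35.
p*log(p/q) = 0.4*log(0.4/0.35) = 0.053413.
(1-p)*log((1-p)/(1-q)) = 0.6*log(0.6/0.65) = -0.048026.
D = 0.053413 + -0.048026 = 0.0054

0.0054


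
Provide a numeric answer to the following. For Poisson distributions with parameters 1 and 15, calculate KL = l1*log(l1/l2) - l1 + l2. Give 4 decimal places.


KL divergence for Poisson:
KL = l1*log(l1/l2) - l1 + l2.
l1 = 1, l2 = 15.
log(1/15) = -2.70805.
l1*log(l1/l2) = 1 * -2.70805 = -2.70805.
KL = -2.70805 - 1 + 15 = 11.2919

11.2919


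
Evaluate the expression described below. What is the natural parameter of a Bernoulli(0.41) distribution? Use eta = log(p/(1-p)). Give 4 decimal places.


Natural parameter for Bernoulli: eta = log(p/(1-p)).
p = 0.41, 1-p = 0.59.
p/(1-p) = 0.694915.
eta = log(0.694915) = -0.3640

-0.3640


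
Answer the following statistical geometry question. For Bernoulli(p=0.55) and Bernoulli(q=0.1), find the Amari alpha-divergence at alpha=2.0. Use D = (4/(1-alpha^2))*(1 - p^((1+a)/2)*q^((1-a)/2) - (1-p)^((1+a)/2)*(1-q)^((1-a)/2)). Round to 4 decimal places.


Amari alpha-divergence:
D = (4/(1-alpha^2))*(1 - p^((1+a)/2)*q^((1-a)/2) - (1-p)^((1+a)/2)*(1-q)^((1-a)/2)).
alpha = 2.0, p = 0.55, q = 0.1.
e1 = (1+alpha)/2 = 1.5, e2 = (1-alpha)/2 = -0.5.
t1 = p^e1 * q^e2 = 0.55^1.5 * 0.1^-0.5 = 1.289864.
t2 = (1-p)^e1 * (1-q)^e2 = 0.45^1.5 * 0.9^-0.5 = 0.318198.
4/(1-alpha^2) = -1.333333.
D = -1.333333*(1 - 1.289864 - 0.318198) = 0.8107

0.8107


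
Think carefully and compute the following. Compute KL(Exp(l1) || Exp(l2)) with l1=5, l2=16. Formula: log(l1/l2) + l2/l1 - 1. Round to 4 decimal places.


KL divergence for exponential family:
KL = log(l1/l2) + l2/l1 - 1.
log(5/16) = -1.163151.
16/5 = 3.2.
KL = -1.163151 + 3.2 - 1 = 1.0368

1.0368


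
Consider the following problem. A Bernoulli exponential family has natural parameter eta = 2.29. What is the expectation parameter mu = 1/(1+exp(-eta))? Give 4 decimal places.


Dual coordinate (expectation parameter) for Bernoulli:
mu = 1/(1+exp(-eta)).
eta = 2.29.
exp(-eta) = exp(-2.29) = 0.101266.
mu = 1/(1+0.101266) = 0.9080

0.9080


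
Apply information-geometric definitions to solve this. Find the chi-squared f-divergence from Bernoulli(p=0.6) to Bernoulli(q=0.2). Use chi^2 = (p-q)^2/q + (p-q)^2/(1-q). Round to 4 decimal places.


Chi-squared divergence between Bernoulli distributions:
chi^2 = (p-q)^2/q + (p-q)^2/(1-q).
p = 0.6, q = 0.2, p-q = 0.4.
(p-q)^2 = 0.16.
term1 = 0.16/0.2 = 0.8.
term2 = 0.16/0.8 = 0.2.
chi^2 = 0.8 + 0.2 = 1.0000

1.0000


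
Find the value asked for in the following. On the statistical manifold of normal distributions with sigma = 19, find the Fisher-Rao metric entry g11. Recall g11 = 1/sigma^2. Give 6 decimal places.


For the 2-parameter normal family, the Fisher metric has:
  g11 = 1/sigma^2, g22 = 2/sigma^2.
sigma = 19, sigma^2 = 361.
g11 = 0.002770

0.002770


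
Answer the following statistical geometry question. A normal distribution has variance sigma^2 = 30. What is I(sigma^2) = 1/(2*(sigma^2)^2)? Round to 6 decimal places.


Fisher information for variance: I(sigma^2) = 1/(2*sigma^4).
sigma^2 = 30, so sigma^4 = 900.
I = 1/(2*900) = 1/1800 = 0.000556

0.000556


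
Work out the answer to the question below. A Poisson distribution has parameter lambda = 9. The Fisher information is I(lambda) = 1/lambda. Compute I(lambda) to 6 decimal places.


Fisher information for Poisson: I(lambda) = 1/lambda.
lambda = 9.
I(lambda) = 1/9 = 0.111111

0.111111


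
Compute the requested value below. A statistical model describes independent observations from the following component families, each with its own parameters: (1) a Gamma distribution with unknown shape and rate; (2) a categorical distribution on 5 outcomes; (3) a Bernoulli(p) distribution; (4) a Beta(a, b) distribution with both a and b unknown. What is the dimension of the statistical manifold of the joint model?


The dimension of a statistical manifold equals the number of free
(independent) real parameters of the model. For a product of independent
blocks the parameter counts add.
- Gamma (shape, rate): 2.
- categorical on 5 outcomes (probabilities sum to 1): 5-1 = 4.
- Bernoulli (p): 1.
- Beta (a, b): 2.
Total = 2 + 4 + 1 + 2 = 9.
Dimension = 9

9


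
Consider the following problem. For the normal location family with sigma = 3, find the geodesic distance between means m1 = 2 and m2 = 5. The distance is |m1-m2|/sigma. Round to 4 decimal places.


On the fixed-variance normal subfamily, geodesic distance = |m1-m2|/sigma.
|2 - 5| = 3.
sigma = 3.
d = 3/3 = 1.0000

1.0000


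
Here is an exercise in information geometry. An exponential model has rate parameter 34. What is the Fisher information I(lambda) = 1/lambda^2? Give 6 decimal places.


Fisher information for exponential: I(lambda) = 1/lambda^2.
lambda = 34, lambda^2 = 1156.
I = 1/1156 = 0.000865

0.000865


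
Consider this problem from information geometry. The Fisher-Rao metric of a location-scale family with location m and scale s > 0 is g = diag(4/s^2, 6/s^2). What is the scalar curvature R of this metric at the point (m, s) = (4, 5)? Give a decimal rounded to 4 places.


The metric has the form g = (A dm^2 + B ds^2)/s^2 with A = 4, B = 6.
Substitute u = sqrt(A/B)*m: g = B*(du^2 + ds^2)/s^2, i.e. B times the
Poincare upper half-plane metric, which has constant Gaussian curvature -1.
Scaling a 2D metric by a constant c divides the Gaussian curvature by c,
so K = -1/B = -1/(6) = -0.1667 everywhere (the point (m, s) = (4, 5) is irrelevant:
the curvature is constant).
Scalar curvature in dimension 2: R = 2K = -2/(6) = -0.3333.

-0.3333


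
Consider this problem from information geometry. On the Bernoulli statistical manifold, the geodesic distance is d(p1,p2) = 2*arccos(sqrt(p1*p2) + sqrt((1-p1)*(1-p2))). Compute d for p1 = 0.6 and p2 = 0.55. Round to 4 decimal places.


Geodesic distance on Bernoulli manifold:
d(p1,p2) = 2*arccos(sqrt(p1*p2) + sqrt((1-p1)*(1-p2))).
sqrt(p1*p2) = sqrt(0.6*0.55) = 0.574456.
sqrt((1-p1)*(1-p2)) = sqrt(0.4*0.45) = 0.424264.
arg = 0.574456 + 0.424264 = 0.99872.
d = 2*arccos(0.99872) = 0.1012

0.1012


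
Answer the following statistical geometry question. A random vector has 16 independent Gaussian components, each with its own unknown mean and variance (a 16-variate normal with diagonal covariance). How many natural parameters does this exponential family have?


Exponential family dimension calculation:
Each univariate normal has two natural parameters (mu/sigma^2 and -1/(2 sigma^2)).
With 16 independent components, dim = 2 * 16 = 32.

32


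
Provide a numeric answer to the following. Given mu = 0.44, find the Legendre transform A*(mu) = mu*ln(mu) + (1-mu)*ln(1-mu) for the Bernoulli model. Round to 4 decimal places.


Legendre transform for Bernoulli:
A*(mu) = mu*log(mu) + (1-mu)*log(1-mu).
mu = 0.44, 1-mu = 0.56.
mu*log(mu) = 0.44*log(0.44) = -0.361231.
(1-mu)*log(1-mu) = 0.56*log(0.56) = -0.324698.
A* = -0.361231 + -0.324698 = -0.6859

-0.6859


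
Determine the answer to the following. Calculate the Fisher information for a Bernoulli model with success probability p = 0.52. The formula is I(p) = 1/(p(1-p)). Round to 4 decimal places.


For Bernoulli(p), Fisher information is I(p) = 1/(p*(1-p)).
p = 0.52, 1-p = 0.48.
p*(1-p) = 0.2496.
I(p) = 1/0.2496 = 4.0064

4.0064


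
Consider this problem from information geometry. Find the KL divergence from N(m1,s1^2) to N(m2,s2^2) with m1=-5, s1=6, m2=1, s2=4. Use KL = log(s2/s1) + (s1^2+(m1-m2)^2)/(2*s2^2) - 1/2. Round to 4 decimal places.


KL divergence between normal distributions:
KL = log(s2/s1) + (s1^2 + (m1-m2)^2)/(2*s2^2) - 1/2.
log(4/6) = -0.405465.
(6^2 + (-5-1)^2)/(2*4^2) = (36 + 36)/32 = 2.25.
KL = -0.405465 + 2.25 - 0.5 = 1.3445

1.3445


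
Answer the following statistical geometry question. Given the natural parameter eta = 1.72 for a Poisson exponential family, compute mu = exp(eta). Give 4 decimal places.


Expectation parameter for Poisson exponential family:
mu = exp(eta).
eta = 1.72.
mu = exp(1.72) = 5.5845

5.5845


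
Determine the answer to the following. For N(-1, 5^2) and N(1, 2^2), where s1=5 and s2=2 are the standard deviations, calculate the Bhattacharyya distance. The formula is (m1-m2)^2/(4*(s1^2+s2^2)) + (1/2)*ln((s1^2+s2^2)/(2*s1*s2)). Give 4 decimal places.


Bhattacharyya distance between two Gaussians:
DB = (m1-m2)^2/(4*(s1^2+s2^2)) + (1/2)*ln((s1^2+s2^2)/(2*s1*s2)).
(m1-m2)^2 = (-2)^2 = 4.
s1^2+s2^2 = 25 + 4 = 29.
term1 = 4/116 = 0.034483.
term2 = 0.5*ln(29/20.0) = 0.185782.
DB = 0.034483 + 0.185782 = 0.2203

0.2203


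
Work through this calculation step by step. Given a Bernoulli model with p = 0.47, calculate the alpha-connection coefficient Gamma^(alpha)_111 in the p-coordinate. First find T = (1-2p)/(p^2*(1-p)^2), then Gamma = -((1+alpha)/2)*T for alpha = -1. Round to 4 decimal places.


Skewness (Amari-Chentsov) tensor: T = (1-2p)/(p^2*(1-p)^2).
p = 0.47, 1-2p = 0.06, p^2 = 0.2209, (1-p)^2 = 0.2809.
T = 0.06/(0.2209 * 0.2809) = 0.96695.
In the p-coordinate, Gamma^(alpha) = Gamma^(0) - (alpha/2)*T with Gamma^(0) = (1/2)*g'(p) = -T/2,
so Gamma^(alpha) = -((1+alpha)/2)*T.
alpha = -1, -(1+alpha)/2 = 0.0.
Gamma = 0.0 * 0.96695 = 0.0000

0.0000


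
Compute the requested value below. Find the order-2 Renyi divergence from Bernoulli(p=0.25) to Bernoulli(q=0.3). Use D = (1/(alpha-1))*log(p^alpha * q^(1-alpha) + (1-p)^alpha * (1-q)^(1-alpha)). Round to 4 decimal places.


Renyi divergence of order alpha between Bernoulli distributions:
D = (1/(alpha-1))*log(p^alpha * q^(1-alpha) + (1-p)^alpha * (1-q)^(1-alpha)).
alpha = 2, p = 0.25, q = 0.3.
p^alpha * q^(1-alpha) = 0.25^2 * 0.3^-1 = 0.208333.
(1-p)^alpha * (1-q)^(1-alpha) = 0.75^2 * 0.7^-1 = 0.803571.
sum = 0.208333 + 0.803571 = 1.011905.
D = (1/1)*log(1.011905) = 0.0118

0.0118


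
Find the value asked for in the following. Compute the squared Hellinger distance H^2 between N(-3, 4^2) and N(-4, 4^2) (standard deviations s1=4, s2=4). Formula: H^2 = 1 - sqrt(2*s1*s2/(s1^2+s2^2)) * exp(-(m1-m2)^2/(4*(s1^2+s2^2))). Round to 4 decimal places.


Squared Hellinger distance for Gaussians:
H^2 = 1 - sqrt(2*s1*s2/(s1^2+s2^2)) * exp(-(m1-m2)^2/(4*(s1^2+s2^2))).
s1^2 = 16, s2^2 = 16, s1^2+s2^2 = 32.
sqrt(2*4*4/(32)) = 1.0.
(m1-m2)^2 = (1)^2 = 1.
exp(-1/(4*32)) = exp(-0.007812) = 0.992218.
H^2 = 1 - 1.0*0.992218 = 0.0078

0.0078


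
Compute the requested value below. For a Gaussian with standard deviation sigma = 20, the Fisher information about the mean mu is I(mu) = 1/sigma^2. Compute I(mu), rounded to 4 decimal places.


The Fisher information for the mean of a normal distribution is I(mu) = 1/sigma^2.
sigma = 20, so sigma^2 = 400.
I(mu) = 1/400 = 0.0025

0.0025


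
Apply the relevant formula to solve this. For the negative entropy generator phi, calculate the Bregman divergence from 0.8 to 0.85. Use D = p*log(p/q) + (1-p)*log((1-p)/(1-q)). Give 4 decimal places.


Bregman divergence with negative entropy generator:
D = p*log(p/q) + (1-p)*log((1-p)/(1-q)).
p = 0.8, q = 0.85.
p*log(p/q) = 0.8*log(0.8/0.85) = -0.0485.
(1-p)*log((1-p)/(1-q)) = 0.2*log(0.2/0.15) = 0.057536.
D = -0.0485 + 0.057536 = 0.0090

0.0090


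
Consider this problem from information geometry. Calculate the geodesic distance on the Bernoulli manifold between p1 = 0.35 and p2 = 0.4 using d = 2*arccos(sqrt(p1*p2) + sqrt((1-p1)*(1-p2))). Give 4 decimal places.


Geodesic distance on Bernoulli manifold:
d(p1,p2) = 2*arccos(sqrt(p1*p2) + sqrt((1-p1)*(1-p2))).
sqrt(p1*p2) = sqrt(0.35*0.4) = 0.374166.
sqrt((1-p1)*(1-p2)) = sqrt(0.65*0.6) = 0.6245.
arg = 0.374166 + 0.6245 = 0.998666.
d = 2*arccos(0.998666) = 0.1033

0.1033


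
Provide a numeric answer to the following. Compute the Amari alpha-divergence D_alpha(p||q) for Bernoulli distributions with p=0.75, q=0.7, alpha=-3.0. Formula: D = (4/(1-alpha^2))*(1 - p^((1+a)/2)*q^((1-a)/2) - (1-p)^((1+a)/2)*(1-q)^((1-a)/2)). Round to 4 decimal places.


Amari alpha-divergence:
D = (4/(1-alpha^2))*(1 - p^((1+a)/2)*q^((1-a)/2) - (1-p)^((1+a)/2)*(1-q)^((1-a)/2)).
alpha = -3.0, p = 0.75, q = 0.7.
e1 = (1+alpha)/2 = -1.0, e2 = (1-alpha)/2 = 2.0.
t1 = p^e1 * q^e2 = 0.75^-1.0 * 0.7^2.0 = 0.653333.
t2 = (1-p)^e1 * (1-q)^e2 = 0.25^-1.0 * 0.3^2.0 = 0.36.
4/(1-alpha^2) = -0.5.
D = -0.5*(1 - 0.653333 - 0.36) = 0.0067

0.0067


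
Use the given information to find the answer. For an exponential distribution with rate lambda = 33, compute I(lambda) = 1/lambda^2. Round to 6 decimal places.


Fisher information for exponential: I(lambda) = 1/lambda^2.
lambda = 33, lambda^2 = 1089.
I = 1/1089 = 0.000918

0.000918


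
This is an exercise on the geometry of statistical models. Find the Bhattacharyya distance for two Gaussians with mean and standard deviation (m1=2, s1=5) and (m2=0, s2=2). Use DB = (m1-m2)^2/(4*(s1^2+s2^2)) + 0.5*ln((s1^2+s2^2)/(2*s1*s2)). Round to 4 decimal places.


Bhattacharyya distance between two Gaussians:
DB = (m1-m2)^2/(4*(s1^2+s2^2)) + (1/2)*ln((s1^2+s2^2)/(2*s1*s2)).
(m1-m2)^2 = (2)^2 = 4.
s1^2+s2^2 = 25 + 4 = 29.
term1 = 4/116 = 0.034483.
term2 = 0.5*ln(29/20.0) = 0.185782.
DB = 0.034483 + 0.185782 = 0.2203

0.2203


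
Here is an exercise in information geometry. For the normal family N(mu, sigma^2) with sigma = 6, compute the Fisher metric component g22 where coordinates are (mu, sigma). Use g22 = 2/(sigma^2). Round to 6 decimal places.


For the 2-parameter normal family, the Fisher metric has:
  g11 = 1/sigma^2, g22 = 2/sigma^2.
sigma = 6, sigma^2 = 36.
g22 = 0.055556

0.055556


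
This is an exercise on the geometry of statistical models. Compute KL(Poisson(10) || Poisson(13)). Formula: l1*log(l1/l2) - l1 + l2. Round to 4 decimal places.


KL divergence for Poisson:
KL = l1*log(l1/l2) - l1 + l2.
l1 = 10, l2 = 13.
log(10/13) = -0.262364.
l1*log(l1/l2) = 10 * -0.262364 = -2.623643.
KL = -2.623643 - 10 + 13 = 0.3764

0.3764


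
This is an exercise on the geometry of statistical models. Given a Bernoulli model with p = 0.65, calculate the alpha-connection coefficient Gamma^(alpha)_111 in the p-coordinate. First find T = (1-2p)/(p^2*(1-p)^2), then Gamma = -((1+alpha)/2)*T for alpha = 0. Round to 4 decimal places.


Skewness (Amari-Chentsov) tensor: T = (1-2p)/(p^2*(1-p)^2).
p = 0.65, 1-2p = -0.3, p^2 = 0.4225, (1-p)^2 = 0.1225.
T = -0.3/(0.4225 * 0.1225) = -5.796401.
In the p-coordinate, Gamma^(alpha) = Gamma^(0) - (alpha/2)*T with Gamma^(0) = (1/2)*g'(p) = -T/2,
so Gamma^(alpha) = -((1+alpha)/2)*T.
alpha = 0, -(1+alpha)/2 = -0.5.
Gamma = -0.5 * -5.796401 = 2.8982

2.8982


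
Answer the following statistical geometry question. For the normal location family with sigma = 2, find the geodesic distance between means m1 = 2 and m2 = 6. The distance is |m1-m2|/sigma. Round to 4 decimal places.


On the fixed-variance normal subfamily, geodesic distance = |m1-m2|/sigma.
|2 - 6| = 4.
sigma = 2.
d = 4/2 = 2.0000

2.0000


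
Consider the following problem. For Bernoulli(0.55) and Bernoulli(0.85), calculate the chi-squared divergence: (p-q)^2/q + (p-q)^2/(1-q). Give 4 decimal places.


Chi-squared divergence between Bernoulli distributions:
chi^2 = (p-q)^2/q + (p-q)^2/(1-q).
p = 0.55, q = 0.85, p-q = -0.3.
(p-q)^2 = 0.09.
term1 = 0.09/0.85 = 0.105882.
term2 = 0.09/0.15 = 0.6.
chi^2 = 0.105882 + 0.6 = 0.7059

0.7059


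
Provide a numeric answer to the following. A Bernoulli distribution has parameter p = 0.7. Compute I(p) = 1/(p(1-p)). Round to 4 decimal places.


For Bernoulli(p), Fisher information is I(p) = 1/(p*(1-p)).
p = 0.7, 1-p = 0.3.
p*(1-p) = 0.21.
I(p) = 1/0.21 = 4.7619

4.7619


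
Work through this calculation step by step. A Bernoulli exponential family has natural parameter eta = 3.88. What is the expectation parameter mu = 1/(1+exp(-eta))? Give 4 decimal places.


Dual coordinate (expectation parameter) for Bernoulli:
mu = 1/(1+exp(-eta)).
eta = 3.88.
exp(-eta) = exp(-3.88) = 0.020651.
mu = 1/(1+0.020651) = 0.9798

0.9798


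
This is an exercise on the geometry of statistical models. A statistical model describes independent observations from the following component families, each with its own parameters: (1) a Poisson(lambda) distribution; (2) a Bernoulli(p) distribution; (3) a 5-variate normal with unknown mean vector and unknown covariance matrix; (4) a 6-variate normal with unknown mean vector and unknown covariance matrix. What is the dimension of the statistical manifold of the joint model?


The dimension of a statistical manifold equals the number of free
(independent) real parameters of the model. For a product of independent
blocks the parameter counts add.
- Poisson (lambda): 1.
- Bernoulli (p): 1.
- 5-variate normal: 5 (mean) + 5*6/2 = 15 (symmetric covariance) = 20.
- 6-variate normal: 6 (mean) + 6*7/2 = 21 (symmetric covariance) = 27.
Total = 1 + 1 + 20 + 27 = 49.
Dimension = 49

49


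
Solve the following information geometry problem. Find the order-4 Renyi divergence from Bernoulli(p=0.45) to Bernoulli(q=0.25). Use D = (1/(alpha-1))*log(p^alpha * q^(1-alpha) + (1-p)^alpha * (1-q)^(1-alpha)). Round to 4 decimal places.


Renyi divergence of order alpha between Bernoulli distributions:
D = (1/(alpha-1))*log(p^alpha * q^(1-alpha) + (1-p)^alpha * (1-q)^(1-alpha)).
alpha = 4, p = 0.45, q = 0.25.
p^alpha * q^(1-alpha) = 0.45^4 * 0.25^-3 = 2.6244.
(1-p)^alpha * (1-q)^(1-alpha) = 0.55^4 * 0.75^-3 = 0.216904.
sum = 2.6244 + 0.216904 = 2.841304.
D = (1/3)*log(2.841304) = 0.3481

0.3481


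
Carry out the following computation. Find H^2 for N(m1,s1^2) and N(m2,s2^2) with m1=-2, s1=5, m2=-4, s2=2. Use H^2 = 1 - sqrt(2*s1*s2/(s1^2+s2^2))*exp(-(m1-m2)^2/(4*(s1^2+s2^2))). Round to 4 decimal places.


Squared Hellinger distance for Gaussians:
H^2 = 1 - sqrt(2*s1*s2/(s1^2+s2^2)) * exp(-(m1-m2)^2/(4*(s1^2+s2^2))).
s1^2 = 25, s2^2 = 4, s1^2+s2^2 = 29.
sqrt(2*5*2/(29)) = 0.830455.
(m1-m2)^2 = (2)^2 = 4.
exp(-4/(4*29)) = exp(-0.034483) = 0.966105.
H^2 = 1 - 0.830455*0.966105 = 0.1977

0.1977


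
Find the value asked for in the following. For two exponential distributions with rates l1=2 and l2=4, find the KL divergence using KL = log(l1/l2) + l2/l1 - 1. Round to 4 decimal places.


KL divergence for exponential family:
KL = log(l1/l2) + l2/l1 - 1.
log(2/4) = -0.693147.
4/2 = 2.0.
KL = -0.693147 + 2.0 - 1 = 0.3069

0.3069


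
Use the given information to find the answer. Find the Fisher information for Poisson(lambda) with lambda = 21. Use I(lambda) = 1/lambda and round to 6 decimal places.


Fisher information for Poisson: I(lambda) = 1/lambda.
lambda = 21.
I(lambda) = 1/21 = 0.047619

0.047619


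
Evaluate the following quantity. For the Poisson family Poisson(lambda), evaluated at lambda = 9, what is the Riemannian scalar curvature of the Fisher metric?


This family has a single free parameter, so its statistical manifold
is 1-dimensional. The Riemann curvature tensor of any 1-dimensional
Riemannian manifold vanishes identically, so R = 0.

0


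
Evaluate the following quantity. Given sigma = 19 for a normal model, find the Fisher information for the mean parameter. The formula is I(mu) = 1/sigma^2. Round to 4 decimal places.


The Fisher information for the mean of a normal distribution is I(mu) = 1/sigma^2.
sigma = 19, so sigma^2 = 361.
I(mu) = 1/361 = 0.0028

0.0028


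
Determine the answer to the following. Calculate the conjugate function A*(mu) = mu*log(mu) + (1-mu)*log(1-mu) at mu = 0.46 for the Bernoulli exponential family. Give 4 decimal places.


Legendre transform for Bernoulli:
A*(mu) = mu*log(mu) + (1-mu)*log(1-mu).
mu = 0.46, 1-mu = 0.54.
mu*log(mu) = 0.46*log(0.46) = -0.357203.
(1-mu)*log(1-mu) = 0.54*log(0.54) = -0.332741.
A* = -0.357203 + -0.332741 = -0.6899

-0.6899


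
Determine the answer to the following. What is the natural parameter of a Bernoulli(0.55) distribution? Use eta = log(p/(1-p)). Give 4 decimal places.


Natural parameter for Bernoulli: eta = log(p/(1-p)).
p = 0.55, 1-p = 0.45.
p/(1-p) = 1.222222.
eta = log(1.222222) = 0.2007

0.2007


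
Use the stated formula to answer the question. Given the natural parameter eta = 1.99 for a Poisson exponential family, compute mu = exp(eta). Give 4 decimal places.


Expectation parameter for Poisson exponential family:
mu = exp(eta).
eta = 1.99.
mu = exp(1.99) = 7.3155

7.3155


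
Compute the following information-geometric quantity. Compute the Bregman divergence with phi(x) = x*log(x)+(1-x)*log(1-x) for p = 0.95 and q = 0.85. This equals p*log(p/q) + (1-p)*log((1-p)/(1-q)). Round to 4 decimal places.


Bregman divergence with negative entropy generator:
D = p*log(p/q) + (1-p)*log((1-p)/(1-q)).
p = 0.95, q = 0.85.
p*log(p/q) = 0.95*log(0.95/0.85) = 0.105664.
(1-p)*log((1-p)/(1-q)) = 0.05*log(0.05/0.15) = -0.054931.
D = 0.105664 + -0.054931 = 0.0507

0.0507


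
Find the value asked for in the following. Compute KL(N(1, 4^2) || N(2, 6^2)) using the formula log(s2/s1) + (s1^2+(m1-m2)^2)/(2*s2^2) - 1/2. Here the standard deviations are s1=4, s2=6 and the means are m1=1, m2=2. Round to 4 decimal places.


KL divergence between normal distributions:
KL = log(s2/s1) + (s1^2 + (m1-m2)^2)/(2*s2^2) - 1/2.
log(6/4) = 0.405465.
(4^2 + (1-2)^2)/(2*6^2) = (16 + 1)/72 = 0.236111.
KL = 0.405465 + 0.236111 - 0.5 = 0.1416

0.1416


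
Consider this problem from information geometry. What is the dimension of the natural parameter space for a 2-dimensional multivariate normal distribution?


Exponential family dimension calculation:
For 2-dim MVN: mean has 2 params, covariance has 2*3/2 = 3 unique entries.
Total dim = 2 + 3 = 5.

5


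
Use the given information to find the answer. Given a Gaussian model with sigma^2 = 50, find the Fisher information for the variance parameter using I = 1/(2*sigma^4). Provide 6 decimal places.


Fisher information for variance: I(sigma^2) = 1/(2*sigma^4).
sigma^2 = 50, so sigma^4 = 2500.
I = 1/(2*2500) = 1/5000 = 0.000200

0.000200


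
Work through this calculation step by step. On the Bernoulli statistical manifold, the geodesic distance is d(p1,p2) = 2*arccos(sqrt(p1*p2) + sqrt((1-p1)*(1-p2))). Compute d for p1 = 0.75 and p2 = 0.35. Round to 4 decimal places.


Geodesic distance on Bernoulli manifold:
d(p1,p2) = 2*arccos(sqrt(p1*p2) + sqrt((1-p1)*(1-p2))).
sqrt(p1*p2) = sqrt(0.75*0.35) = 0.512348.
sqrt((1-p1)*(1-p2)) = sqrt(0.25*0.65) = 0.403113.
arg = 0.512348 + 0.403113 = 0.91546.
d = 2*arccos(0.91546) = 0.8283

0.8283


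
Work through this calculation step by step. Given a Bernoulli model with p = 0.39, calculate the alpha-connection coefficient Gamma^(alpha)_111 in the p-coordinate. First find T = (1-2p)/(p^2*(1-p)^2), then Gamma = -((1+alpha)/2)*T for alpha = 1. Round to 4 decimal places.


Skewness (Amari-Chentsov) tensor: T = (1-2p)/(p^2*(1-p)^2).
p = 0.39, 1-2p = 0.22, p^2 = 0.1521, (1-p)^2 = 0.3721.
T = 0.22/(0.1521 * 0.3721) = 3.887172.
In the p-coordinate, Gamma^(alpha) = Gamma^(0) - (alpha/2)*T with Gamma^(0) = (1/2)*g'(p) = -T/2,
so Gamma^(alpha) = -((1+alpha)/2)*T.
alpha = 1, -(1+alpha)/2 = -1.0.
Gamma = -1.0 * 3.887172 = -3.8872

-3.8872


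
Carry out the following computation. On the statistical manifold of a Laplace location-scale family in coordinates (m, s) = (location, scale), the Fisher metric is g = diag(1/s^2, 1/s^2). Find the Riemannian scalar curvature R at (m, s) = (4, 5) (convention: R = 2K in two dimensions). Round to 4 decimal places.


The metric has the form g = (A dm^2 + B ds^2)/s^2 with A = 1, B = 1.
Substitute u = sqrt(A/B)*m: g = B*(du^2 + ds^2)/s^2, i.e. B times the
Poincare upper half-plane metric, which has constant Gaussian curvature -1.
Scaling a 2D metric by a constant c divides the Gaussian curvature by c,
so K = -1/B = -1/(1) = -1.0000 everywhere (the point (m, s) = (4, 5) is irrelevant:
the curvature is constant).
Scalar curvature in dimension 2: R = 2K = -2/(1) = -2.0000.

-2.0000


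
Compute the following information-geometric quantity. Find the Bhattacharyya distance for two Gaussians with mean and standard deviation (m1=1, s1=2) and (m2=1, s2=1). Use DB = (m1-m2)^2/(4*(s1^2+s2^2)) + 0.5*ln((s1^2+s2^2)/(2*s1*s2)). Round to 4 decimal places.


Bhattacharyya distance between two Gaussians:
DB = (m1-m2)^2/(4*(s1^2+s2^2)) + (1/2)*ln((s1^2+s2^2)/(2*s1*s2)).
(m1-m2)^2 = (0)^2 = 0.
s1^2+s2^2 = 4 + 1 = 5.
term1 = 0/20 = 0.0.
term2 = 0.5*ln(5/4.0) = 0.111572.
DB = 0.0 + 0.111572 = 0.1116

0.1116


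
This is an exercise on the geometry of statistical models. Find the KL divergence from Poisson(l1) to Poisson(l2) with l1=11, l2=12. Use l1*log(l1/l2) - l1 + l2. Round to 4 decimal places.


KL divergence for Poisson:
KL = l1*log(l1/l2) - l1 + l2.
l1 = 11, l2 = 12.
log(11/12) = -0.087011.
l1*log(l1/l2) = 11 * -0.087011 = -0.957125.
KL = -0.957125 - 11 + 12 = 0.0429

0.0429


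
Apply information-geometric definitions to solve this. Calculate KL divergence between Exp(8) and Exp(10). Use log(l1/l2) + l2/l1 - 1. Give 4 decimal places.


KL divergence for exponential family:
KL = log(l1/l2) + l2/l1 - 1.
log(8/10) = -0.223144.
10/8 = 1.25.
KL = -0.223144 + 1.25 - 1 = 0.0269

0.0269


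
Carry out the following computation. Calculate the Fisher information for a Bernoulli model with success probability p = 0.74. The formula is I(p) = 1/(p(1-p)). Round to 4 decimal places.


For Bernoulli(p), Fisher information is I(p) = 1/(p*(1-p)).
p = 0.74, 1-p = 0.26.
p*(1-p) = 0.1924.
I(p) = 1/0.1924 = 5.1975

5.1975


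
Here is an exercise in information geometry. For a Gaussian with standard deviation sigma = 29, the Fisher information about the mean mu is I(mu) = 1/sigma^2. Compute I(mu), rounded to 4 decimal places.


The Fisher information for the mean of a normal distribution is I(mu) = 1/sigma^2.
sigma = 29, so sigma^2 = 841.
I(mu) = 1/841 = 0.0012

0.0012


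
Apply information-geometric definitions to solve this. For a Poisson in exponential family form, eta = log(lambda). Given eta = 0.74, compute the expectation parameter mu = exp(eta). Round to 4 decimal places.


Expectation parameter for Poisson exponential family:
mu = exp(eta).
eta = 0.74.
mu = exp(0.74) = 2.0959

2.0959


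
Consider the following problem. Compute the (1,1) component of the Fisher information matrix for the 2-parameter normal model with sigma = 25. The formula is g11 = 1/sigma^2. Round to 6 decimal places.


For the 2-parameter normal family, the Fisher metric has:
  g11 = 1/sigma^2, g22 = 2/sigma^2.
sigma = 25, sigma^2 = 625.
g11 = 0.001600

0.001600


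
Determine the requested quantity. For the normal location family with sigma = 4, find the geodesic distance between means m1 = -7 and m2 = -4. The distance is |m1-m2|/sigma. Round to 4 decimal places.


On the fixed-variance normal subfamily, geodesic distance = |m1-m2|/sigma.
|-7 - -4| = 3.
sigma = 4.
d = 3/4 = 0.7500

0.7500


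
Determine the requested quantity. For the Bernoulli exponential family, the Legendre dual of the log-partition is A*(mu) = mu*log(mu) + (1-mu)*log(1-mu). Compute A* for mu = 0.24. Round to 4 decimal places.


Legendre transform for Bernoulli:
A*(mu) = mu*log(mu) + (1-mu)*log(1-mu).
mu = 0.24, 1-mu = 0.76.
mu*log(mu) = 0.24*log(0.24) = -0.342508.
(1-mu)*log(1-mu) = 0.76*log(0.76) = -0.208572.
A* = -0.342508 + -0.208572 = -0.5511

-0.5511


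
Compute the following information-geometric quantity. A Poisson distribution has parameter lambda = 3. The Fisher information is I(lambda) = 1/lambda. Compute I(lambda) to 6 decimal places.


Fisher information for Poisson: I(lambda) = 1/lambda.
lambda = 3.
I(lambda) = 1/3 = 0.333333

0.333333


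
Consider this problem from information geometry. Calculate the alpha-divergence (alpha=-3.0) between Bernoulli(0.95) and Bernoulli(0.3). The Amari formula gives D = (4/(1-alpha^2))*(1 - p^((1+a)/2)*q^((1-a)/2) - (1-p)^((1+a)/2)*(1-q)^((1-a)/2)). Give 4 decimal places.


Amari alpha-divergence:
D = (4/(1-alpha^2))*(1 - p^((1+a)/2)*q^((1-a)/2) - (1-p)^((1+a)/2)*(1-q)^((1-a)/2)).
alpha = -3.0, p = 0.95, q = 0.3.
e1 = (1+alpha)/2 = -1.0, e2 = (1-alpha)/2 = 2.0.
t1 = p^e1 * q^e2 = 0.95^-1.0 * 0.3^2.0 = 0.094737.
t2 = (1-p)^e1 * (1-q)^e2 = 0.05^-1.0 * 0.7^2.0 = 9.8.
4/(1-alpha^2) = -0.5.
D = -0.5*(1 - 0.094737 - 9.8) = 4.4474

4.4474


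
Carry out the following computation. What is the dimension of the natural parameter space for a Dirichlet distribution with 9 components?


Exponential family dimension calculation:
Dirichlet with 9 components has 9 natural parameters.

9


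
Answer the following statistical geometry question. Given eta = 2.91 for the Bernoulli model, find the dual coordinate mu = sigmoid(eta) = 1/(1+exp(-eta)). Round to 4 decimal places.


Dual coordinate (expectation parameter) for Bernoulli:
mu = 1/(1+exp(-eta)).
eta = 2.91.
exp(-eta) = exp(-2.91) = 0.054476.
mu = 1/(1+0.054476) = 0.9483

0.9483


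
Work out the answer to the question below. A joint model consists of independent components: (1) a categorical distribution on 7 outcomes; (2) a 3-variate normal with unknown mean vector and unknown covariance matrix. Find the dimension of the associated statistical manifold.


The dimension of a statistical manifold equals the number of free
(independent) real parameters of the model. For a product of independent
blocks the parameter counts add.
- categorical on 7 outcomes (probabilities sum to 1): 7-1 = 6.
- 3-variate normal: 3 (mean) + 3*4/2 = 6 (symmetric covariance) = 9.
Total = 6 + 9 = 15.
Dimension = 15

15
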